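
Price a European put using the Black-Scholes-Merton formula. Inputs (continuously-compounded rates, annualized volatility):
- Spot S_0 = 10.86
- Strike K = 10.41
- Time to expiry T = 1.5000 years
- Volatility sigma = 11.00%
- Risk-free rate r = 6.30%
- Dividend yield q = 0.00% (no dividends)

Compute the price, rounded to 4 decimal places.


d1 = (ln(S/K) + (r - q + 0.5*sigma^2) * T) / (sigma * sqrt(T)) = 1.08293004
d2 = d1 - sigma * sqrt(T) = 0.94820811
exp(-rT) = 0.90982773; exp(-qT) = 1.00000000
P = K * exp(-rT) * N(-d2) - S_0 * exp(-qT) * N(-d1)
N(-d1) = 0.13941974; N(-d2) = 0.17151176
P = 10.4100 * 0.90982773 * 0.17151176 - 10.8600 * 1.00000000 * 0.13941974 = 0.1103

Answer: Price = 0.1103


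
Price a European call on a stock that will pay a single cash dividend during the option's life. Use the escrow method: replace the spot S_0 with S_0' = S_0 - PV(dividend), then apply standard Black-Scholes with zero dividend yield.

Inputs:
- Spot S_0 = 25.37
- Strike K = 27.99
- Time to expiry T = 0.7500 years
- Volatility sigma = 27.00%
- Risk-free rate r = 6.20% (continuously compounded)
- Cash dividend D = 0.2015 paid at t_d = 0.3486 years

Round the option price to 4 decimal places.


PV(D) = D * exp(-r * t_d) = 0.2015 * 0.97861869 = 0.19719167
S_0' = S_0 - PV(D) = 25.3700 - 0.19719167 = 25.17280833
d1 = (ln(S_0'/K) + (r + sigma^2/2)*T) / (sigma*sqrt(T)) = -0.13790300
d2 = d1 - sigma*sqrt(T) = -0.37172986
exp(-rT) = 0.95456456
N(d1) = 0.44515854; N(d2) = 0.35504699
C = S_0' * N(d1) - K * exp(-rT) * N(d2) = 25.17280833 * 0.44515854 - 27.9900 * 0.95456456 * 0.35504699 = 1.7197

Answer: Price = 1.7197


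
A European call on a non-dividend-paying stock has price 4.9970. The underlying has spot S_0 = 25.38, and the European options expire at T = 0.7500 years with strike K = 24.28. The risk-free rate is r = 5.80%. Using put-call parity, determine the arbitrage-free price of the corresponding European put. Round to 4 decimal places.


Answer: Put price = 2.8635

Derivation:
Put-call parity: C - P = S_0 * exp(-qT) - K * exp(-rT).
S_0 * exp(-qT) = 25.3800 * 1.00000000 = 25.38000000
K * exp(-rT) = 24.2800 * 0.95743255 = 23.24646241
P = C - S*exp(-qT) + K*exp(-rT)
P = 4.9970 - 25.38000000 + 23.24646241 = 2.8635


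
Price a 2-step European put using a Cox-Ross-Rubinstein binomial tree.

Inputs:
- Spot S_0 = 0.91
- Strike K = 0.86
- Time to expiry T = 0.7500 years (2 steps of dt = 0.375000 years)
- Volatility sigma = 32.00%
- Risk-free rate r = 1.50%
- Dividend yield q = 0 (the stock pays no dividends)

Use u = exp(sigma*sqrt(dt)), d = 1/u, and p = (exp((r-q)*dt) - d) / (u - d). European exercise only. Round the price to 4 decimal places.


Answer: Price = V(0,0) = 0.0692

Derivation:
dt = T/N = 0.375000
u = exp(sigma*sqrt(dt)) = 1.216477; d = 1/u = 0.822046
p = (exp((r-q)*dt) - d) / (u - d) = 0.465468
Discount per step: exp(-r*dt) = 0.994391
Stock lattice S(k, i) with i counting down-moves:
  k=0: S(0,0) = 0.9100
  k=1: S(1,0) = 1.1070; S(1,1) = 0.7481
  k=2: S(2,0) = 1.3466; S(2,1) = 0.9100; S(2,2) = 0.6149
Terminal payoffs V(N, i) = max(K - S_T, 0):
  V(2,0) = 0.000000; V(2,1) = 0.000000; V(2,2) = 0.245059
Backward induction: V(k, i) = exp(-r*dt) * [p * V(k+1, i) + (1-p) * V(k+1, i+1)].
  V(1,0) = exp(-r*dt) * [p*0.000000 + (1-p)*0.000000] = 0.000000
  V(1,1) = exp(-r*dt) * [p*0.000000 + (1-p)*0.245059] = 0.130257
  V(0,0) = exp(-r*dt) * [p*0.000000 + (1-p)*0.130257] = 0.069236


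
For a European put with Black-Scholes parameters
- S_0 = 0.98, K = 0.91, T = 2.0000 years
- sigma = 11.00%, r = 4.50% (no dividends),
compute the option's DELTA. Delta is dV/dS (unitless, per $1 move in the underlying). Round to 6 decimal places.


Answer: Delta = -0.128669

Derivation:
d1 = 1.1327077455; d2 = 0.9771442537
phi(d1) = 0.2100411213; exp(-qT) = 1.0000000000; exp(-rT) = 0.9139311853
N(-d1) = 0.1286685020
Delta = -exp(-qT) * N(-d1) = -1.0000000000 * 0.1286685020 = -0.128669


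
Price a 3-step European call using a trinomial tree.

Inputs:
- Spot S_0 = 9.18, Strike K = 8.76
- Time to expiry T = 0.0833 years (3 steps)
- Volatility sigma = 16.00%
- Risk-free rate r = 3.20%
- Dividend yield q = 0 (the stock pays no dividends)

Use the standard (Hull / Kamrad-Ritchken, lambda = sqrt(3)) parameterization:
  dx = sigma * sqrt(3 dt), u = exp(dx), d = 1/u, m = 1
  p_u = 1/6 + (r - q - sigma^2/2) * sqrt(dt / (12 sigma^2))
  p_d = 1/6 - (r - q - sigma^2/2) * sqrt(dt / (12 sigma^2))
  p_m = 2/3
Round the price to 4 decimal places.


dt = T/N = 0.027767; dx = sigma*sqrt(3*dt) = 0.046179
u = exp(dx) = 1.047262; d = 1/u = 0.954871
p_u = 0.172439, p_m = 0.666667, p_d = 0.160894
Discount per step: exp(-r*dt) = 0.999112
Stock lattice S(k, j) with j the centered position index:
  k=0: S(0,+0) = 9.1800
  k=1: S(1,-1) = 8.7657; S(1,+0) = 9.1800; S(1,+1) = 9.6139
  k=2: S(2,-2) = 8.3701; S(2,-1) = 8.7657; S(2,+0) = 9.1800; S(2,+1) = 9.6139; S(2,+2) = 10.0682
  k=3: S(3,-3) = 7.9924; S(3,-2) = 8.3701; S(3,-1) = 8.7657; S(3,+0) = 9.1800; S(3,+1) = 9.6139; S(3,+2) = 10.0682; S(3,+3) = 10.5441
Terminal payoffs V(N, j) = max(S_T - K, 0):
  V(3,-3) = 0.000000; V(3,-2) = 0.000000; V(3,-1) = 0.005718; V(3,+0) = 0.420000; V(3,+1) = 0.853862; V(3,+2) = 1.308228; V(3,+3) = 1.784069
Backward induction: V(k, j) = exp(-r*dt) * [p_u * V(k+1, j+1) + p_m * V(k+1, j) + p_d * V(k+1, j-1)]
  V(2,-2) = exp(-r*dt) * [p_u*0.005718 + p_m*0.000000 + p_d*0.000000] = 0.000985
  V(2,-1) = exp(-r*dt) * [p_u*0.420000 + p_m*0.005718 + p_d*0.000000] = 0.076169
  V(2,+0) = exp(-r*dt) * [p_u*0.853862 + p_m*0.420000 + p_d*0.005718] = 0.427779
  V(2,+1) = exp(-r*dt) * [p_u*1.308228 + p_m*0.853862 + p_d*0.420000] = 0.861640
  V(2,+2) = exp(-r*dt) * [p_u*1.784069 + p_m*1.308228 + p_d*0.853862] = 1.316007
  V(1,-1) = exp(-r*dt) * [p_u*0.427779 + p_m*0.076169 + p_d*0.000985] = 0.124593
  V(1,+0) = exp(-r*dt) * [p_u*0.861640 + p_m*0.427779 + p_d*0.076169] = 0.445625
  V(1,+1) = exp(-r*dt) * [p_u*1.316007 + p_m*0.861640 + p_d*0.427779] = 0.869412
  V(0,+0) = exp(-r*dt) * [p_u*0.869412 + p_m*0.445625 + p_d*0.124593] = 0.466636

Answer: Price = V(0,0) = 0.4666


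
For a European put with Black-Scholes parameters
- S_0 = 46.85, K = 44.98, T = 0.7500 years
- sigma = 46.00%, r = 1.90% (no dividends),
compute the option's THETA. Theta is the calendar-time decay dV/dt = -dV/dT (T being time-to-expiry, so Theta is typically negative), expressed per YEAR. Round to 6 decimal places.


Answer: Theta = -4.247679

Derivation:
d1 = 0.3372053461; d2 = -0.0611663397
phi(d1) = 0.3768936390; exp(-qT) = 1.0000000000; exp(-rT) = 0.9858510507
Theta = -S*exp(-qT)*phi(d1)*sigma/(2*sqrt(T)) + r*K*exp(-rT)*N(-d2) - q*S*exp(-qT)*N(-d1)
N(-d1) = 0.3679810537; N(-d2) = 0.5243866317; sqrt(T) = 0.8660254038
Term 1 = -46.8500 * 1.0000000000 * 0.3768936390 * 0.4600 / (2 * 0.8660254038) = -4.6894899263
Term 2 = 0.0190 * 44.9800 * 0.9858510507 * 0.5243866317 = 0.4418104331
Term 3 = 0 (no dividend yield, q = 0)
Theta = -4.6894899263 + (0.4418104331) + (0.0000000000) = -4.247679


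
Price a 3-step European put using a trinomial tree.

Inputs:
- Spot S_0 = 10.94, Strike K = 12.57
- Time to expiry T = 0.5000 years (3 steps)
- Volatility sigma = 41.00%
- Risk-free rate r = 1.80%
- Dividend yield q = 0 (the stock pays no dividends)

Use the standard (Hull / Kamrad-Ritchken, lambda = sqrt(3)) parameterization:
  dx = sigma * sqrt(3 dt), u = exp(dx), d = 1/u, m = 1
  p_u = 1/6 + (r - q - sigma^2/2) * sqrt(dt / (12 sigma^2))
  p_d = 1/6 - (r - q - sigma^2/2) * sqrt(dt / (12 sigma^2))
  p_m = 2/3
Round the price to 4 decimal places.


Answer: Price = V(0,0) = 2.2883

Derivation:
dt = T/N = 0.166667; dx = sigma*sqrt(3*dt) = 0.289914
u = exp(dx) = 1.336312; d = 1/u = 0.748328
p_u = 0.147681, p_m = 0.666667, p_d = 0.185652
Discount per step: exp(-r*dt) = 0.997004
Stock lattice S(k, j) with j the centered position index:
  k=0: S(0,+0) = 10.9400
  k=1: S(1,-1) = 8.1867; S(1,+0) = 10.9400; S(1,+1) = 14.6193
  k=2: S(2,-2) = 6.1263; S(2,-1) = 8.1867; S(2,+0) = 10.9400; S(2,+1) = 14.6193; S(2,+2) = 19.5359
  k=3: S(3,-3) = 4.5845; S(3,-2) = 6.1263; S(3,-1) = 8.1867; S(3,+0) = 10.9400; S(3,+1) = 14.6193; S(3,+2) = 19.5359; S(3,+3) = 26.1061
Terminal payoffs V(N, j) = max(K - S_T, 0):
  V(3,-3) = 7.985484; V(3,-2) = 6.443656; V(3,-1) = 4.383291; V(3,+0) = 1.630000; V(3,+1) = 0.000000; V(3,+2) = 0.000000; V(3,+3) = 0.000000
Backward induction: V(k, j) = exp(-r*dt) * [p_u * V(k+1, j+1) + p_m * V(k+1, j) + p_d * V(k+1, j-1)]
  V(2,-2) = exp(-r*dt) * [p_u*4.383291 + p_m*6.443656 + p_d*7.985484] = 6.406374
  V(2,-1) = exp(-r*dt) * [p_u*1.630000 + p_m*4.383291 + p_d*6.443656] = 4.346135
  V(2,+0) = exp(-r*dt) * [p_u*0.000000 + p_m*1.630000 + p_d*4.383291] = 1.894741
  V(2,+1) = exp(-r*dt) * [p_u*0.000000 + p_m*0.000000 + p_d*1.630000] = 0.301707
  V(2,+2) = exp(-r*dt) * [p_u*0.000000 + p_m*0.000000 + p_d*0.000000] = 0.000000
  V(1,-1) = exp(-r*dt) * [p_u*1.894741 + p_m*4.346135 + p_d*6.406374] = 4.353518
  V(1,+0) = exp(-r*dt) * [p_u*0.301707 + p_m*1.894741 + p_d*4.346135] = 2.108253
  V(1,+1) = exp(-r*dt) * [p_u*0.000000 + p_m*0.301707 + p_d*1.894741] = 0.551244
  V(0,+0) = exp(-r*dt) * [p_u*0.551244 + p_m*2.108253 + p_d*4.353518] = 2.288275


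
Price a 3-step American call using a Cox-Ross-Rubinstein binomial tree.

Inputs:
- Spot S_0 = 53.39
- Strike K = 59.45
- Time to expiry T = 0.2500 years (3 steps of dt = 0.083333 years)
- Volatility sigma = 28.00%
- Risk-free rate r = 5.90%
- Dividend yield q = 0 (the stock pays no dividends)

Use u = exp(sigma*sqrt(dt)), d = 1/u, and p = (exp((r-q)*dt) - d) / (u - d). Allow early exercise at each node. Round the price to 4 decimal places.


Answer: Price = V(0,0) = 1.1246

Derivation:
dt = T/N = 0.083333
u = exp(sigma*sqrt(dt)) = 1.084186; d = 1/u = 0.922351
p = (exp((r-q)*dt) - d) / (u - d) = 0.510259
Discount per step: exp(-r*dt) = 0.995095
Stock lattice S(k, i) with i counting down-moves:
  k=0: S(0,0) = 53.3900
  k=1: S(1,0) = 57.8847; S(1,1) = 49.2443
  k=2: S(2,0) = 62.7577; S(2,1) = 53.3900; S(2,2) = 45.4206
  k=3: S(3,0) = 68.0410; S(3,1) = 57.8847; S(3,2) = 49.2443; S(3,3) = 41.8937
Terminal payoffs V(N, i) = max(S_T - K, 0):
  V(3,0) = 8.591008; V(3,1) = 0.000000; V(3,2) = 0.000000; V(3,3) = 0.000000
Backward induction: V(k, i) = exp(-r*dt) * [p * V(k+1, i) + (1-p) * V(k+1, i+1)]; then take max(V_cont, immediate exercise) for American.
  V(2,0) = exp(-r*dt) * [p*8.591008 + (1-p)*0.000000] = 4.362143; exercise = 3.307716; V(2,0) = max -> 4.362143
  V(2,1) = exp(-r*dt) * [p*0.000000 + (1-p)*0.000000] = 0.000000; exercise = 0.000000; V(2,1) = max -> 0.000000
  V(2,2) = exp(-r*dt) * [p*0.000000 + (1-p)*0.000000] = 0.000000; exercise = 0.000000; V(2,2) = max -> 0.000000
  V(1,0) = exp(-r*dt) * [p*4.362143 + (1-p)*0.000000] = 2.214908; exercise = 0.000000; V(1,0) = max -> 2.214908
  V(1,1) = exp(-r*dt) * [p*0.000000 + (1-p)*0.000000] = 0.000000; exercise = 0.000000; V(1,1) = max -> 0.000000
  V(0,0) = exp(-r*dt) * [p*2.214908 + (1-p)*0.000000] = 1.124634; exercise = 0.000000; V(0,0) = max -> 1.124634


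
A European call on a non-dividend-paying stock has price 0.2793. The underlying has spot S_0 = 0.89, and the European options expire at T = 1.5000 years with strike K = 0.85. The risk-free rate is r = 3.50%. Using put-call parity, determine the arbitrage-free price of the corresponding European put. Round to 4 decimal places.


Answer: Put price = 0.1958

Derivation:
Put-call parity: C - P = S_0 * exp(-qT) - K * exp(-rT).
S_0 * exp(-qT) = 0.8900 * 1.00000000 = 0.89000000
K * exp(-rT) = 0.8500 * 0.94885432 = 0.80652617
P = C - S*exp(-qT) + K*exp(-rT)
P = 0.2793 - 0.89000000 + 0.80652617 = 0.1958


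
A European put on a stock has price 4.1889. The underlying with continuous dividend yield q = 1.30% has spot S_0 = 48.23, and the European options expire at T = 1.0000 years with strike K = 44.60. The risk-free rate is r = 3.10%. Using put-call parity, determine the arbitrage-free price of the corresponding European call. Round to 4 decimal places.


Put-call parity: C - P = S_0 * exp(-qT) - K * exp(-rT).
S_0 * exp(-qT) = 48.2300 * 0.98708414 = 47.60706783
K * exp(-rT) = 44.6000 * 0.96947557 = 43.23861056
C = P + S*exp(-qT) - K*exp(-rT)
C = 4.1889 + 47.60706783 - 43.23861056 = 8.5574

Answer: Call price = 8.5574


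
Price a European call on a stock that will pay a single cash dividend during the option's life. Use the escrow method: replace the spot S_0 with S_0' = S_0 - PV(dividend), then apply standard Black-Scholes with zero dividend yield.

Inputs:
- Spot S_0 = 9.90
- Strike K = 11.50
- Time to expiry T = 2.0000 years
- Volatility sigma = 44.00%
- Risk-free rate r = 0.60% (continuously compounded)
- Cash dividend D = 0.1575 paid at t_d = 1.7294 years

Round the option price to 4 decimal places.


PV(D) = D * exp(-r * t_d) = 0.1575 * 0.98967725 = 0.15587417
S_0' = S_0 - PV(D) = 9.9000 - 0.15587417 = 9.74412583
d1 = (ln(S_0'/K) + (r + sigma^2/2)*T) / (sigma*sqrt(T)) = 0.06415000
d2 = d1 - sigma*sqrt(T) = -0.55810397
exp(-rT) = 0.98807171
N(d1) = 0.52557460; N(d2) = 0.28838669
C = S_0' * N(d1) - K * exp(-rT) * N(d2) = 9.74412583 * 0.52557460 - 11.5000 * 0.98807171 * 0.28838669 = 1.8444

Answer: Price = 1.8444


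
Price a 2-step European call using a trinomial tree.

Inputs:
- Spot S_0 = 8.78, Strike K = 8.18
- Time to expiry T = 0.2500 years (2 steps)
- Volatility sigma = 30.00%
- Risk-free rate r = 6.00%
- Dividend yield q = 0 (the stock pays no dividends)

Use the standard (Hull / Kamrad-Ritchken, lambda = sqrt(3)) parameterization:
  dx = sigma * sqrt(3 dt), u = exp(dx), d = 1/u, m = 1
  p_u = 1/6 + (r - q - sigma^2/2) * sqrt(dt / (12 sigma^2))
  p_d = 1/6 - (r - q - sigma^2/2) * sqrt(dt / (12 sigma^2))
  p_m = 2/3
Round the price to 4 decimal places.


Answer: Price = V(0,0) = 0.9611

Derivation:
dt = T/N = 0.125000; dx = sigma*sqrt(3*dt) = 0.183712
u = exp(dx) = 1.201669; d = 1/u = 0.832176
p_u = 0.171770, p_m = 0.666667, p_d = 0.161564
Discount per step: exp(-r*dt) = 0.992528
Stock lattice S(k, j) with j the centered position index:
  k=0: S(0,+0) = 8.7800
  k=1: S(1,-1) = 7.3065; S(1,+0) = 8.7800; S(1,+1) = 10.5507
  k=2: S(2,-2) = 6.0803; S(2,-1) = 7.3065; S(2,+0) = 8.7800; S(2,+1) = 10.5507; S(2,+2) = 12.6784
Terminal payoffs V(N, j) = max(S_T - K, 0):
  V(2,-2) = 0.000000; V(2,-1) = 0.000000; V(2,+0) = 0.600000; V(2,+1) = 2.370657; V(2,+2) = 4.498401
Backward induction: V(k, j) = exp(-r*dt) * [p_u * V(k+1, j+1) + p_m * V(k+1, j) + p_d * V(k+1, j-1)]
  V(1,-1) = exp(-r*dt) * [p_u*0.600000 + p_m*0.000000 + p_d*0.000000] = 0.102292
  V(1,+0) = exp(-r*dt) * [p_u*2.370657 + p_m*0.600000 + p_d*0.000000] = 0.801176
  V(1,+1) = exp(-r*dt) * [p_u*4.498401 + p_m*2.370657 + p_d*0.600000] = 2.431759
  V(0,+0) = exp(-r*dt) * [p_u*2.431759 + p_m*0.801176 + p_d*0.102292] = 0.961111


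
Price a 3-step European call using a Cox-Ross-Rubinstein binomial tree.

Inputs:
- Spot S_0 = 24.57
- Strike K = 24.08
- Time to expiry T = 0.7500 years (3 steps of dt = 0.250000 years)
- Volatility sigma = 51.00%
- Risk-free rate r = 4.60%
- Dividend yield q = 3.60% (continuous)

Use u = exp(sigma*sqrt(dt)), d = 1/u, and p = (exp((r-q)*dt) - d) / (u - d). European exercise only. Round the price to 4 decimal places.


dt = T/N = 0.250000
u = exp(sigma*sqrt(dt)) = 1.290462; d = 1/u = 0.774916
p = (exp((r-q)*dt) - d) / (u - d) = 0.441449
Discount per step: exp(-r*dt) = 0.988566
Stock lattice S(k, i) with i counting down-moves:
  k=0: S(0,0) = 24.5700
  k=1: S(1,0) = 31.7066; S(1,1) = 19.0397
  k=2: S(2,0) = 40.9162; S(2,1) = 24.5700; S(2,2) = 14.7542
  k=3: S(3,0) = 52.8008; S(3,1) = 31.7066; S(3,2) = 19.0397; S(3,3) = 11.4333
Terminal payoffs V(N, i) = max(S_T - K, 0):
  V(3,0) = 28.720792; V(3,1) = 7.626642; V(3,2) = 0.000000; V(3,3) = 0.000000
Backward induction: V(k, i) = exp(-r*dt) * [p * V(k+1, i) + (1-p) * V(k+1, i+1)].
  V(2,0) = exp(-r*dt) * [p*28.720792 + (1-p)*7.626642] = 16.744945
  V(2,1) = exp(-r*dt) * [p*7.626642 + (1-p)*0.000000] = 3.328274
  V(2,2) = exp(-r*dt) * [p*0.000000 + (1-p)*0.000000] = 0.000000
  V(1,0) = exp(-r*dt) * [p*16.744945 + (1-p)*3.328274] = 9.145266
  V(1,1) = exp(-r*dt) * [p*3.328274 + (1-p)*0.000000] = 1.452462
  V(0,0) = exp(-r*dt) * [p*9.145266 + (1-p)*1.452462] = 4.793001

Answer: Price = V(0,0) = 4.7930


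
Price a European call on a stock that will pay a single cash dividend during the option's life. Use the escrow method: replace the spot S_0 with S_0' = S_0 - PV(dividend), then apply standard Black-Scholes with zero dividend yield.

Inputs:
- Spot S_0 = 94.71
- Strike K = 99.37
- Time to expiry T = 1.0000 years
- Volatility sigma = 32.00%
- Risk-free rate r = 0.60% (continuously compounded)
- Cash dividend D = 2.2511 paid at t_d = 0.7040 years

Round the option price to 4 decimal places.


PV(D) = D * exp(-r * t_d) = 2.2511 * 0.99578491 = 2.24161141
S_0' = S_0 - PV(D) = 94.7100 - 2.24161141 = 92.46838859
d1 = (ln(S_0'/K) + (r + sigma^2/2)*T) / (sigma*sqrt(T)) = -0.04619818
d2 = d1 - sigma*sqrt(T) = -0.36619818
exp(-rT) = 0.99401796
N(d1) = 0.48157615; N(d2) = 0.35710860
C = S_0' * N(d1) - K * exp(-rT) * N(d2) = 92.46838859 * 0.48157615 - 99.3700 * 0.99401796 * 0.35710860 = 9.2570

Answer: Price = 9.2570


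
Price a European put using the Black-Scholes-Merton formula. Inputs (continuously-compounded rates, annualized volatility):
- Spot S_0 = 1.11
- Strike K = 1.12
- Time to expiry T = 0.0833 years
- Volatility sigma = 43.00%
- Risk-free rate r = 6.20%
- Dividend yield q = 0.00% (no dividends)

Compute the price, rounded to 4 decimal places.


d1 = (ln(S/K) + (r - q + 0.5*sigma^2) * T) / (sigma * sqrt(T)) = 0.03140083
d2 = d1 - sigma * sqrt(T) = -0.09270465
exp(-rT) = 0.99484871; exp(-qT) = 1.00000000
P = K * exp(-rT) * N(-d2) - S_0 * exp(-qT) * N(-d1)
N(-d1) = 0.48747494; N(-d2) = 0.53693090
P = 1.1200 * 0.99484871 * 0.53693090 - 1.1100 * 1.00000000 * 0.48747494 = 0.0572

Answer: Price = 0.0572


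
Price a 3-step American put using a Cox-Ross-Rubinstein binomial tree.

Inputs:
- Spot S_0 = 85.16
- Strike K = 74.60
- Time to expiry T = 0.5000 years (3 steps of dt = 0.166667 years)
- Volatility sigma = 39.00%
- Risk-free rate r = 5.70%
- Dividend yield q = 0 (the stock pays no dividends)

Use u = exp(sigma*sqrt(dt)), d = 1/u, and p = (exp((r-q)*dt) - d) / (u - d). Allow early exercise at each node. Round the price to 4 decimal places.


dt = T/N = 0.166667
u = exp(sigma*sqrt(dt)) = 1.172592; d = 1/u = 0.852811
p = (exp((r-q)*dt) - d) / (u - d) = 0.490129
Discount per step: exp(-r*dt) = 0.990545
Stock lattice S(k, i) with i counting down-moves:
  k=0: S(0,0) = 85.1600
  k=1: S(1,0) = 99.8579; S(1,1) = 72.6254
  k=2: S(2,0) = 117.0927; S(2,1) = 85.1600; S(2,2) = 61.9358
  k=3: S(3,0) = 137.3019; S(3,1) = 99.8579; S(3,2) = 72.6254; S(3,3) = 52.8195
Terminal payoffs V(N, i) = max(K - S_T, 0):
  V(3,0) = 0.000000; V(3,1) = 0.000000; V(3,2) = 1.974579; V(3,3) = 21.780452
Backward induction: V(k, i) = exp(-r*dt) * [p * V(k+1, i) + (1-p) * V(k+1, i+1)]; then take max(V_cont, immediate exercise) for American.
  V(2,0) = exp(-r*dt) * [p*0.000000 + (1-p)*0.000000] = 0.000000; exercise = 0.000000; V(2,0) = max -> 0.000000
  V(2,1) = exp(-r*dt) * [p*0.000000 + (1-p)*1.974579] = 0.997261; exercise = 0.000000; V(2,1) = max -> 0.997261
  V(2,2) = exp(-r*dt) * [p*1.974579 + (1-p)*21.780452] = 11.958868; exercise = 12.664212; V(2,2) = max -> 12.664212
  V(1,0) = exp(-r*dt) * [p*0.000000 + (1-p)*0.997261] = 0.503667; exercise = 0.000000; V(1,0) = max -> 0.503667
  V(1,1) = exp(-r*dt) * [p*0.997261 + (1-p)*12.664212] = 6.880227; exercise = 1.974579; V(1,1) = max -> 6.880227
  V(0,0) = exp(-r*dt) * [p*0.503667 + (1-p)*6.880227] = 3.719387; exercise = 0.000000; V(0,0) = max -> 3.719387

Answer: Price = V(0,0) = 3.7194


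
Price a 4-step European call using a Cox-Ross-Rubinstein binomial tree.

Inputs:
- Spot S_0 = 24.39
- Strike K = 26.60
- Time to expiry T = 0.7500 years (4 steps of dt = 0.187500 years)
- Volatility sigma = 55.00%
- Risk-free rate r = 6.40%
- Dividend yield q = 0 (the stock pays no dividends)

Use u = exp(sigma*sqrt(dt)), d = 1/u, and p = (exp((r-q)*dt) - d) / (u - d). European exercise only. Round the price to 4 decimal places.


Answer: Price = V(0,0) = 4.2530

Derivation:
dt = T/N = 0.187500
u = exp(sigma*sqrt(dt)) = 1.268908; d = 1/u = 0.788079
p = (exp((r-q)*dt) - d) / (u - d) = 0.465848
Discount per step: exp(-r*dt) = 0.988072
Stock lattice S(k, i) with i counting down-moves:
  k=0: S(0,0) = 24.3900
  k=1: S(1,0) = 30.9487; S(1,1) = 19.2212
  k=2: S(2,0) = 39.2710; S(2,1) = 24.3900; S(2,2) = 15.1479
  k=3: S(3,0) = 49.8313; S(3,1) = 30.9487; S(3,2) = 19.2212; S(3,3) = 11.9377
  k=4: S(4,0) = 63.2314; S(4,1) = 39.2710; S(4,2) = 24.3900; S(4,3) = 15.1479; S(4,4) = 9.4079
Terminal payoffs V(N, i) = max(S_T - K, 0):
  V(4,0) = 36.631409; V(4,1) = 12.671033; V(4,2) = 0.000000; V(4,3) = 0.000000; V(4,4) = 0.000000
Backward induction: V(k, i) = exp(-r*dt) * [p * V(k+1, i) + (1-p) * V(k+1, i+1)].
  V(3,0) = exp(-r*dt) * [p*36.631409 + (1-p)*12.671033] = 23.548636
  V(3,1) = exp(-r*dt) * [p*12.671033 + (1-p)*0.000000] = 5.832363
  V(3,2) = exp(-r*dt) * [p*0.000000 + (1-p)*0.000000] = 0.000000
  V(3,3) = exp(-r*dt) * [p*0.000000 + (1-p)*0.000000] = 0.000000
  V(2,0) = exp(-r*dt) * [p*23.548636 + (1-p)*5.832363] = 13.917434
  V(2,1) = exp(-r*dt) * [p*5.832363 + (1-p)*0.000000] = 2.684584
  V(2,2) = exp(-r*dt) * [p*0.000000 + (1-p)*0.000000] = 0.000000
  V(1,0) = exp(-r*dt) * [p*13.917434 + (1-p)*2.684584] = 7.822942
  V(1,1) = exp(-r*dt) * [p*2.684584 + (1-p)*0.000000] = 1.235690
  V(0,0) = exp(-r*dt) * [p*7.822942 + (1-p)*1.235690] = 4.253003


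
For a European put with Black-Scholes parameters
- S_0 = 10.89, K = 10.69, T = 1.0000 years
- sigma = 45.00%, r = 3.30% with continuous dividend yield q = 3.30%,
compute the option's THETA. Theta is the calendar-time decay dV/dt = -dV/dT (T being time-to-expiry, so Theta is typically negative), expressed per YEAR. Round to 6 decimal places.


d1 = 0.2661915820; d2 = -0.1838084180
phi(d1) = 0.3850556105; exp(-qT) = 0.9675385596; exp(-rT) = 0.9675385596
Theta = -S*exp(-qT)*phi(d1)*sigma/(2*sqrt(T)) + r*K*exp(-rT)*N(-d2) - q*S*exp(-qT)*N(-d1)
N(-d1) = 0.3950458329; N(-d2) = 0.5729181240; sqrt(T) = 1.0000000000
Term 1 = -10.8900 * 0.9675385596 * 0.3850556105 * 0.4500 / (2 * 1.0000000000) = -0.9128557084
Term 2 = 0.0330 * 10.6900 * 0.9675385596 * 0.5729181240 = 0.1955475992
Term 3 = -0.0330 * 10.8900 * 0.9675385596 * 0.3950458329 = -0.1373591475
Theta = -0.9128557084 + (0.1955475992) + (-0.1373591475) = -0.854667

Answer: Theta = -0.854667


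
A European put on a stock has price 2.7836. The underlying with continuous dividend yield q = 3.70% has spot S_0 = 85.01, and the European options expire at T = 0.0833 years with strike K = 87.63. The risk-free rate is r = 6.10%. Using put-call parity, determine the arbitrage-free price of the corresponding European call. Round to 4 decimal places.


Put-call parity: C - P = S_0 * exp(-qT) - K * exp(-rT).
S_0 * exp(-qT) = 85.0100 * 0.99692264 = 84.74839403
K * exp(-rT) = 87.6300 * 0.99493159 = 87.18585505
C = P + S*exp(-qT) - K*exp(-rT)
C = 2.7836 + 84.74839403 - 87.18585505 = 0.3461

Answer: Call price = 0.3461


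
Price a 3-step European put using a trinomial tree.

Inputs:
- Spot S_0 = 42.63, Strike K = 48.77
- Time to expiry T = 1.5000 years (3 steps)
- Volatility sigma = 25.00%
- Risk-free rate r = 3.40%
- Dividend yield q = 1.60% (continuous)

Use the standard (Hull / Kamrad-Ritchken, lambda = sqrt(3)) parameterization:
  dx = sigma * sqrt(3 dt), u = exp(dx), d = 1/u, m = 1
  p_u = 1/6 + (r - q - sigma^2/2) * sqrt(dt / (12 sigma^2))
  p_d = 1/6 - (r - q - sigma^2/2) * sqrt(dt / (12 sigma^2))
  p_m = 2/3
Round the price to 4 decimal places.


dt = T/N = 0.500000; dx = sigma*sqrt(3*dt) = 0.306186
u = exp(dx) = 1.358235; d = 1/u = 0.736250
p_u = 0.155848, p_m = 0.666667, p_d = 0.177485
Discount per step: exp(-r*dt) = 0.983144
Stock lattice S(k, j) with j the centered position index:
  k=0: S(0,+0) = 42.6300
  k=1: S(1,-1) = 31.3863; S(1,+0) = 42.6300; S(1,+1) = 57.9016
  k=2: S(2,-2) = 23.1082; S(2,-1) = 31.3863; S(2,+0) = 42.6300; S(2,+1) = 57.9016; S(2,+2) = 78.6439
  k=3: S(3,-3) = 17.0134; S(3,-2) = 23.1082; S(3,-1) = 31.3863; S(3,+0) = 42.6300; S(3,+1) = 57.9016; S(3,+2) = 78.6439; S(3,+3) = 106.8170
Terminal payoffs V(N, j) = max(K - S_T, 0):
  V(3,-3) = 31.756629; V(3,-2) = 25.661840; V(3,-1) = 17.383684; V(3,+0) = 6.140000; V(3,+1) = 0.000000; V(3,+2) = 0.000000; V(3,+3) = 0.000000
Backward induction: V(k, j) = exp(-r*dt) * [p_u * V(k+1, j+1) + p_m * V(k+1, j) + p_d * V(k+1, j-1)]
  V(2,-2) = exp(-r*dt) * [p_u*17.383684 + p_m*25.661840 + p_d*31.756629] = 25.024389
  V(2,-1) = exp(-r*dt) * [p_u*6.140000 + p_m*17.383684 + p_d*25.661840] = 16.812374
  V(2,+0) = exp(-r*dt) * [p_u*0.000000 + p_m*6.140000 + p_d*17.383684] = 7.057675
  V(2,+1) = exp(-r*dt) * [p_u*0.000000 + p_m*0.000000 + p_d*6.140000] = 1.071390
  V(2,+2) = exp(-r*dt) * [p_u*0.000000 + p_m*0.000000 + p_d*0.000000] = 0.000000
  V(1,-1) = exp(-r*dt) * [p_u*7.057675 + p_m*16.812374 + p_d*25.024389] = 16.467297
  V(1,+0) = exp(-r*dt) * [p_u*1.071390 + p_m*7.057675 + p_d*16.812374] = 7.723615
  V(1,+1) = exp(-r*dt) * [p_u*0.000000 + p_m*1.071390 + p_d*7.057675] = 1.933739
  V(0,+0) = exp(-r*dt) * [p_u*1.933739 + p_m*7.723615 + p_d*16.467297] = 8.232008

Answer: Price = V(0,0) = 8.2320


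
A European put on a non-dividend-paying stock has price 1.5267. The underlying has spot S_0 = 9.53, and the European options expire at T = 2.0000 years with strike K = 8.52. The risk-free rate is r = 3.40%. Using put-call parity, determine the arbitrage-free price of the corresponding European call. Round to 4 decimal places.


Put-call parity: C - P = S_0 * exp(-qT) - K * exp(-rT).
S_0 * exp(-qT) = 9.5300 * 1.00000000 = 9.53000000
K * exp(-rT) = 8.5200 * 0.93426047 = 7.95989923
C = P + S*exp(-qT) - K*exp(-rT)
C = 1.5267 + 9.53000000 - 7.95989923 = 3.0968

Answer: Call price = 3.0968


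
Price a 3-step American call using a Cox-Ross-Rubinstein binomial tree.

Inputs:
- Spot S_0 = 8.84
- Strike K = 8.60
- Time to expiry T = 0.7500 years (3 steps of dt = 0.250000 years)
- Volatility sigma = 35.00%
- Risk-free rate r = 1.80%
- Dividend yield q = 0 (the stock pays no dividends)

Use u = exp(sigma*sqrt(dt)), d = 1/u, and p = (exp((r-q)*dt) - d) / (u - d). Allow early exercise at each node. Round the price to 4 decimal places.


dt = T/N = 0.250000
u = exp(sigma*sqrt(dt)) = 1.191246; d = 1/u = 0.839457
p = (exp((r-q)*dt) - d) / (u - d) = 0.469182
Discount per step: exp(-r*dt) = 0.995510
Stock lattice S(k, i) with i counting down-moves:
  k=0: S(0,0) = 8.8400
  k=1: S(1,0) = 10.5306; S(1,1) = 7.4208
  k=2: S(2,0) = 12.5446; S(2,1) = 8.8400; S(2,2) = 6.2294
  k=3: S(3,0) = 14.9437; S(3,1) = 10.5306; S(3,2) = 7.4208; S(3,3) = 5.2293
Terminal payoffs V(N, i) = max(S_T - K, 0):
  V(3,0) = 6.343656; V(3,1) = 1.930617; V(3,2) = 0.000000; V(3,3) = 0.000000
Backward induction: V(k, i) = exp(-r*dt) * [p * V(k+1, i) + (1-p) * V(k+1, i+1)]; then take max(V_cont, immediate exercise) for American.
  V(2,0) = exp(-r*dt) * [p*6.343656 + (1-p)*1.930617] = 3.983170; exercise = 3.944557; V(2,0) = max -> 3.983170
  V(2,1) = exp(-r*dt) * [p*1.930617 + (1-p)*0.000000] = 0.901743; exercise = 0.240000; V(2,1) = max -> 0.901743
  V(2,2) = exp(-r*dt) * [p*0.000000 + (1-p)*0.000000] = 0.000000; exercise = 0.000000; V(2,2) = max -> 0.000000
  V(1,0) = exp(-r*dt) * [p*3.983170 + (1-p)*0.901743] = 2.336953; exercise = 1.930617; V(1,0) = max -> 2.336953
  V(1,1) = exp(-r*dt) * [p*0.901743 + (1-p)*0.000000] = 0.421182; exercise = 0.000000; V(1,1) = max -> 0.421182
  V(0,0) = exp(-r*dt) * [p*2.336953 + (1-p)*0.421182] = 1.314100; exercise = 0.240000; V(0,0) = max -> 1.314100

Answer: Price = V(0,0) = 1.3141


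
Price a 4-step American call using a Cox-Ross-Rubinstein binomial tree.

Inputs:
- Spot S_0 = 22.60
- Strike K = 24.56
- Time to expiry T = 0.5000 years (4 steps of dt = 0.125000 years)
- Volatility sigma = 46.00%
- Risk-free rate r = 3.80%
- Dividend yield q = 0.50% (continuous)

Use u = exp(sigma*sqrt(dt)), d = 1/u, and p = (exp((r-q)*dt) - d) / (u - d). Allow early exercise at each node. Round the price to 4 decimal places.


Answer: Price = V(0,0) = 2.3805

Derivation:
dt = T/N = 0.125000
u = exp(sigma*sqrt(dt)) = 1.176607; d = 1/u = 0.849902
p = (exp((r-q)*dt) - d) / (u - d) = 0.472083
Discount per step: exp(-r*dt) = 0.995261
Stock lattice S(k, i) with i counting down-moves:
  k=0: S(0,0) = 22.6000
  k=1: S(1,0) = 26.5913; S(1,1) = 19.2078
  k=2: S(2,0) = 31.2875; S(2,1) = 22.6000; S(2,2) = 16.3247
  k=3: S(3,0) = 36.8131; S(3,1) = 26.5913; S(3,2) = 19.2078; S(3,3) = 13.8744
  k=4: S(4,0) = 43.3145; S(4,1) = 31.2875; S(4,2) = 22.6000; S(4,3) = 16.3247; S(4,4) = 11.7919
Terminal payoffs V(N, i) = max(S_T - K, 0):
  V(4,0) = 18.754530; V(4,1) = 6.727512; V(4,2) = 0.000000; V(4,3) = 0.000000; V(4,4) = 0.000000
Backward induction: V(k, i) = exp(-r*dt) * [p * V(k+1, i) + (1-p) * V(k+1, i+1)]; then take max(V_cont, immediate exercise) for American.
  V(3,0) = exp(-r*dt) * [p*18.754530 + (1-p)*6.727512] = 12.346476; exercise = 12.253094; V(3,0) = max -> 12.346476
  V(3,1) = exp(-r*dt) * [p*6.727512 + (1-p)*0.000000] = 3.160893; exercise = 2.031310; V(3,1) = max -> 3.160893
  V(3,2) = exp(-r*dt) * [p*0.000000 + (1-p)*0.000000] = 0.000000; exercise = 0.000000; V(3,2) = max -> 0.000000
  V(3,3) = exp(-r*dt) * [p*0.000000 + (1-p)*0.000000] = 0.000000; exercise = 0.000000; V(3,3) = max -> 0.000000
  V(2,0) = exp(-r*dt) * [p*12.346476 + (1-p)*3.160893] = 7.461722; exercise = 6.727512; V(2,0) = max -> 7.461722
  V(2,1) = exp(-r*dt) * [p*3.160893 + (1-p)*0.000000] = 1.485132; exercise = 0.000000; V(2,1) = max -> 1.485132
  V(2,2) = exp(-r*dt) * [p*0.000000 + (1-p)*0.000000] = 0.000000; exercise = 0.000000; V(2,2) = max -> 0.000000
  V(1,0) = exp(-r*dt) * [p*7.461722 + (1-p)*1.485132] = 4.286170; exercise = 2.031310; V(1,0) = max -> 4.286170
  V(1,1) = exp(-r*dt) * [p*1.485132 + (1-p)*0.000000] = 0.697783; exercise = 0.000000; V(1,1) = max -> 0.697783
  V(0,0) = exp(-r*dt) * [p*4.286170 + (1-p)*0.697783] = 2.380465; exercise = 0.000000; V(0,0) = max -> 2.380465


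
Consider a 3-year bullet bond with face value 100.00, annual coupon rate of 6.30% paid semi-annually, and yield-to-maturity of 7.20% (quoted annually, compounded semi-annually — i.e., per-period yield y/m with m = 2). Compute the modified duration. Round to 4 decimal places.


Answer: Modified duration = 2.6804

Derivation:
Coupon per period c = face * coupon_rate / m = 3.150000
Periods per year m = 2; per-period yield y/m = 0.036000
Number of cashflows N = 6
Cashflows (t years, CF_t, discount factor 1/(1+y/m)^(m*t), PV):
  t = 0.5000: CF_t = 3.150000, DF = 0.965251, PV = 3.040541
  t = 1.0000: CF_t = 3.150000, DF = 0.931709, PV = 2.934885
  t = 1.5000: CF_t = 3.150000, DF = 0.899333, PV = 2.832900
  t = 2.0000: CF_t = 3.150000, DF = 0.868082, PV = 2.734460
  t = 2.5000: CF_t = 3.150000, DF = 0.837917, PV = 2.639440
  t = 3.0000: CF_t = 103.150000, DF = 0.808801, PV = 83.427782
Price P = sum_t PV_t = 97.610008
First compute Macaulay numerator sum_t t * PV_t:
  t * PV_t at t = 0.5000: 1.520270
  t * PV_t at t = 1.0000: 2.934885
  t * PV_t at t = 1.5000: 4.249350
  t * PV_t at t = 2.0000: 5.468919
  t * PV_t at t = 2.5000: 6.598600
  t * PV_t at t = 3.0000: 250.283347
Macaulay duration D = 271.055372 / 97.610008 = 2.776922
Modified duration = D / (1 + y/m) = 2.776922 / (1 + 0.036000) = 2.680427


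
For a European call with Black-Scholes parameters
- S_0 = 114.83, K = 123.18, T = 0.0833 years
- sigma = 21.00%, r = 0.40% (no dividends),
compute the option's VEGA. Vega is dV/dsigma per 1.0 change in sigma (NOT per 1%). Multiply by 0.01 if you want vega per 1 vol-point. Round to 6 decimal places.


d1 = -1.1223288444; d2 = -1.1829384971
phi(d1) = 0.2125135452; exp(-qT) = 1.0000000000; exp(-rT) = 0.9996668555
Vega = S * exp(-qT) * phi(d1) * sqrt(T) = 114.8300 * 1.0000000000 * 0.2125135452 * 0.2886173938 = 7.043110

Answer: Vega = 7.043110


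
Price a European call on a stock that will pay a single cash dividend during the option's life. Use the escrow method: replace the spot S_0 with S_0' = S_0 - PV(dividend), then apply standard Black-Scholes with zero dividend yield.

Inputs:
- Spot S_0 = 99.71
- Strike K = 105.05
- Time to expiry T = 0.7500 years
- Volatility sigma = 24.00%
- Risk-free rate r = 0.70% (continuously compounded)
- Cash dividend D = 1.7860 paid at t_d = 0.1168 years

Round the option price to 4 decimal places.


PV(D) = D * exp(-r * t_d) = 1.7860 * 0.99918273 = 1.78454036
S_0' = S_0 - PV(D) = 99.7100 - 1.78454036 = 97.92545964
d1 = (ln(S_0'/K) + (r + sigma^2/2)*T) / (sigma*sqrt(T)) = -0.20871142
d2 = d1 - sigma*sqrt(T) = -0.41655752
exp(-rT) = 0.99476376
N(d1) = 0.41733676; N(d2) = 0.33850104
C = S_0' * N(d1) - K * exp(-rT) * N(d2) = 97.92545964 * 0.41733676 - 105.0500 * 0.99476376 * 0.33850104 = 5.4946

Answer: Price = 5.4946


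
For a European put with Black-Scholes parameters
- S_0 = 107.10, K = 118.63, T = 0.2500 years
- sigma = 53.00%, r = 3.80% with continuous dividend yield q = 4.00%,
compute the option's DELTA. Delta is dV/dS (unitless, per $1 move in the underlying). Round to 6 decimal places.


d1 = -0.2552223706; d2 = -0.5202223706
phi(d1) = 0.3861583492; exp(-qT) = 0.9900498337; exp(-rT) = 0.9905449824
N(-d1) = 0.6007243231
Delta = -exp(-qT) * N(-d1) = -0.9900498337 * 0.6007243231 = -0.594747

Answer: Delta = -0.594747


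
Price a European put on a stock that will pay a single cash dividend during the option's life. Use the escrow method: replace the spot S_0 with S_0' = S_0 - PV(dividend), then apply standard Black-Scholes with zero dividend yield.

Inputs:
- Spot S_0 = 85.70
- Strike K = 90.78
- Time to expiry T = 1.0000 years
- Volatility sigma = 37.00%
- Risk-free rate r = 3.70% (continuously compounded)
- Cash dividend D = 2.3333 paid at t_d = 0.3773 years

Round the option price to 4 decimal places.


PV(D) = D * exp(-r * t_d) = 2.3333 * 0.98613689 = 2.30095321
S_0' = S_0 - PV(D) = 85.7000 - 2.30095321 = 83.39904679
d1 = (ln(S_0'/K) + (r + sigma^2/2)*T) / (sigma*sqrt(T)) = 0.05580509
d2 = d1 - sigma*sqrt(T) = -0.31419491
exp(-rT) = 0.96367614
N(-d1) = 0.47774854; N(-d2) = 0.62331350
P = K * exp(-rT) * N(-d2) - S_0' * N(-d1) = 90.7800 * 0.96367614 * 0.62331350 - 83.39904679 * 0.47774854 = 14.6853

Answer: Price = 14.6853


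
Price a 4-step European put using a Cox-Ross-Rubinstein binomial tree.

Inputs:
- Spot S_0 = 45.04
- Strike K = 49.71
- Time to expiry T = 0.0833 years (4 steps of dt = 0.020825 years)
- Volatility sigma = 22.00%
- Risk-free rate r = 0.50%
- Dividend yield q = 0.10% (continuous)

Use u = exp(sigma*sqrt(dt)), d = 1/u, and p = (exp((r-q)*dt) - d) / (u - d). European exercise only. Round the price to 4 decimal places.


dt = T/N = 0.020825
u = exp(sigma*sqrt(dt)) = 1.032257; d = 1/u = 0.968751
p = (exp((r-q)*dt) - d) / (u - d) = 0.493375
Discount per step: exp(-r*dt) = 0.999896
Stock lattice S(k, i) with i counting down-moves:
  k=0: S(0,0) = 45.0400
  k=1: S(1,0) = 46.4929; S(1,1) = 43.6325
  k=2: S(2,0) = 47.9926; S(2,1) = 45.0400; S(2,2) = 42.2691
  k=3: S(3,0) = 49.5407; S(3,1) = 46.4929; S(3,2) = 43.6325; S(3,3) = 40.9482
  k=4: S(4,0) = 51.1388; S(4,1) = 47.9926; S(4,2) = 45.0400; S(4,3) = 42.2691; S(4,4) = 39.6686
Terminal payoffs V(N, i) = max(K - S_T, 0):
  V(4,0) = 0.000000; V(4,1) = 1.717401; V(4,2) = 4.670000; V(4,3) = 7.440949; V(4,4) = 10.041424
Backward induction: V(k, i) = exp(-r*dt) * [p * V(k+1, i) + (1-p) * V(k+1, i+1)].
  V(3,0) = exp(-r*dt) * [p*0.000000 + (1-p)*1.717401] = 0.869987
  V(3,1) = exp(-r*dt) * [p*1.717401 + (1-p)*4.670000] = 3.212926
  V(3,2) = exp(-r*dt) * [p*4.670000 + (1-p)*7.440949] = 6.073199
  V(3,3) = exp(-r*dt) * [p*7.440949 + (1-p)*10.041424] = 8.757502
  V(2,0) = exp(-r*dt) * [p*0.869987 + (1-p)*3.212926] = 2.056763
  V(2,1) = exp(-r*dt) * [p*3.212926 + (1-p)*6.073199] = 4.661525
  V(2,2) = exp(-r*dt) * [p*6.073199 + (1-p)*8.757502] = 7.432359
  V(1,0) = exp(-r*dt) * [p*2.056763 + (1-p)*4.661525] = 3.376048
  V(1,1) = exp(-r*dt) * [p*4.661525 + (1-p)*7.432359] = 6.064666
  V(0,0) = exp(-r*dt) * [p*3.376048 + (1-p)*6.064666] = 4.737675

Answer: Price = V(0,0) = 4.7377


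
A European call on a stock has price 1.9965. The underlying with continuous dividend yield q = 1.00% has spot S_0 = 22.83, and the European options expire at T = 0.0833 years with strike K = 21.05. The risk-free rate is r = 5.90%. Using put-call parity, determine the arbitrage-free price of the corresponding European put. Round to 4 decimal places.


Answer: Put price = 0.1323

Derivation:
Put-call parity: C - P = S_0 * exp(-qT) - K * exp(-rT).
S_0 * exp(-qT) = 22.8300 * 0.99916735 = 22.81099053
K * exp(-rT) = 21.0500 * 0.99509736 = 20.94679937
P = C - S*exp(-qT) + K*exp(-rT)
P = 1.9965 - 22.81099053 + 20.94679937 = 0.1323


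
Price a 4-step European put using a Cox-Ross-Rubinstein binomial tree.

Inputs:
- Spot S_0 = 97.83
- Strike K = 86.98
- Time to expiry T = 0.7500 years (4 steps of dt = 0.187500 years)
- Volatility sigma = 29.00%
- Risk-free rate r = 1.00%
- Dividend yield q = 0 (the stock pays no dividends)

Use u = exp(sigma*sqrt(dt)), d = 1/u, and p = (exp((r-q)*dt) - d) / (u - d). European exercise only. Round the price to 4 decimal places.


Answer: Price = V(0,0) = 5.0335

Derivation:
dt = T/N = 0.187500
u = exp(sigma*sqrt(dt)) = 1.133799; d = 1/u = 0.881991
p = (exp((r-q)*dt) - d) / (u - d) = 0.476101
Discount per step: exp(-r*dt) = 0.998127
Stock lattice S(k, i) with i counting down-moves:
  k=0: S(0,0) = 97.8300
  k=1: S(1,0) = 110.9195; S(1,1) = 86.2852
  k=2: S(2,0) = 125.7604; S(2,1) = 97.8300; S(2,2) = 76.1027
  k=3: S(3,0) = 142.5870; S(3,1) = 110.9195; S(3,2) = 86.2852; S(3,3) = 67.1219
  k=4: S(4,0) = 161.6650; S(4,1) = 125.7604; S(4,2) = 97.8300; S(4,3) = 76.1027; S(4,4) = 59.2009
Terminal payoffs V(N, i) = max(K - S_T, 0):
  V(4,0) = 0.000000; V(4,1) = 0.000000; V(4,2) = 0.000000; V(4,3) = 10.877287; V(4,4) = 27.779112
Backward induction: V(k, i) = exp(-r*dt) * [p * V(k+1, i) + (1-p) * V(k+1, i+1)].
  V(3,0) = exp(-r*dt) * [p*0.000000 + (1-p)*0.000000] = 0.000000
  V(3,1) = exp(-r*dt) * [p*0.000000 + (1-p)*0.000000] = 0.000000
  V(3,2) = exp(-r*dt) * [p*0.000000 + (1-p)*10.877287] = 5.687926
  V(3,3) = exp(-r*dt) * [p*10.877287 + (1-p)*27.779112] = 19.695175
  V(2,0) = exp(-r*dt) * [p*0.000000 + (1-p)*0.000000] = 0.000000
  V(2,1) = exp(-r*dt) * [p*0.000000 + (1-p)*5.687926] = 2.974317
  V(2,2) = exp(-r*dt) * [p*5.687926 + (1-p)*19.695175] = 13.001910
  V(1,0) = exp(-r*dt) * [p*0.000000 + (1-p)*2.974317] = 1.555323
  V(1,1) = exp(-r*dt) * [p*2.974317 + (1-p)*13.001910] = 8.212351
  V(0,0) = exp(-r*dt) * [p*1.555323 + (1-p)*8.212351] = 5.033488


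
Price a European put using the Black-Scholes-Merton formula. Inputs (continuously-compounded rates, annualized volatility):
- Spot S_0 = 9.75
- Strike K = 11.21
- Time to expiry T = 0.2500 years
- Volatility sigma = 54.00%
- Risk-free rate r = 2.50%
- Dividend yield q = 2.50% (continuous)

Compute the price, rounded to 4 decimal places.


Answer: Price = 1.9888

Derivation:
d1 = (ln(S/K) + (r - q + 0.5*sigma^2) * T) / (sigma * sqrt(T)) = -0.38181093
d2 = d1 - sigma * sqrt(T) = -0.65181093
exp(-rT) = 0.99376949; exp(-qT) = 0.99376949
P = K * exp(-rT) * N(-d2) - S_0 * exp(-qT) * N(-d1)
N(-d1) = 0.64869920; N(-d2) = 0.74273843
P = 11.2100 * 0.99376949 * 0.74273843 - 9.7500 * 0.99376949 * 0.64869920 = 1.9888


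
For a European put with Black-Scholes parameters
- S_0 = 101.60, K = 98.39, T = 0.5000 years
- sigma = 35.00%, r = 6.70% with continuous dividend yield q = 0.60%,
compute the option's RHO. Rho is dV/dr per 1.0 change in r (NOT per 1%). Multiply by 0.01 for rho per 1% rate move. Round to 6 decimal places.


Answer: Rho = -21.341498

Derivation:
d1 = 0.3767035101; d2 = 0.1292161367
phi(d1) = 0.3716170834; exp(-qT) = 0.9970044955; exp(-rT) = 0.9670549112
N(-d2) = 0.4485933140
Rho = -K*T*exp(-rT)*N(-d2) = -98.3900 * 0.5000 * 0.9670549112 * 0.4485933140 = -21.341498


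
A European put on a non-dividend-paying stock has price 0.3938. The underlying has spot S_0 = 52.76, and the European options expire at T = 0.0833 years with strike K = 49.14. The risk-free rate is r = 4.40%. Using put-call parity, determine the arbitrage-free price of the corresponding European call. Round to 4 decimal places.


Answer: Call price = 4.1936

Derivation:
Put-call parity: C - P = S_0 * exp(-qT) - K * exp(-rT).
S_0 * exp(-qT) = 52.7600 * 1.00000000 = 52.76000000
K * exp(-rT) = 49.1400 * 0.99634151 = 48.96022173
C = P + S*exp(-qT) - K*exp(-rT)
C = 0.3938 + 52.76000000 - 48.96022173 = 4.1936
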